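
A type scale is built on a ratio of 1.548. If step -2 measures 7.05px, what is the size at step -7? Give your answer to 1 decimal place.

The gap is -7 − (-2) = -5 steps, so the factor is 1.548^-5.
7.05 ÷ 1.548⁵ = 7.05 ÷ 8.88904 ≈ 0.793

0.8px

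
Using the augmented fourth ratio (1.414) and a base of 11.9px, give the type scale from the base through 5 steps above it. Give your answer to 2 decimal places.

11.90px, 16.83px, 23.79px, 33.64px, 47.57px, 67.27px

Step 0: 11.9px
Step 1: 11.9 × 1.414 = 16.83
Step 2: 11.9 × 1.414² = 23.79
Step 3: 11.9 × 1.414³ = 33.64
Step 4: 11.9 × 1.414⁴ = 47.57
Step 5: 11.9 × 1.414⁵ = 67.27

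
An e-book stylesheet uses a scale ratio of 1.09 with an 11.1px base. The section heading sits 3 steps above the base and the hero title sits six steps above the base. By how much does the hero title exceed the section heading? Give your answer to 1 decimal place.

Step 3: 11.1 × 1.09³ = 14.375px
Step 6: 11.1 × 1.09⁶ = 18.616px
Difference: 18.616 − 14.375 = 4.241px

4.2px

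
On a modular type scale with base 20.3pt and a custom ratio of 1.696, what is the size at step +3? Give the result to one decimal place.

Every step multiplies by the scale ratio.
20.3 × 1.696³ = 20.3 × 4.87840 ≈ 99.03

99.0pt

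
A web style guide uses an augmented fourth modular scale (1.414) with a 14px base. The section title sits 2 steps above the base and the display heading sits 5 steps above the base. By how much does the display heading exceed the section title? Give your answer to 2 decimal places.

51.14px

Step 2: 14.0 × 1.414² = 27.9915px
Step 5: 14.0 × 1.414⁵ = 79.1362px
Difference: 79.1362 − 27.9915 = 51.1447px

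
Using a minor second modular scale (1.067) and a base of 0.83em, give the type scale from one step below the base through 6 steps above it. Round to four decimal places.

0.7779em, 0.8300em, 0.8856em, 0.9449em, 1.0083em, 1.0758em, 1.1479em, 1.2248em

Step -1: 0.83 ÷ 1.067 = 0.7779
Step 0: 0.83em
Step 1: 0.83 × 1.067 = 0.8856
Step 2: 0.83 × 1.067² = 0.9449
Step 3: 0.83 × 1.067³ = 1.0083
Step 4: 0.83 × 1.067⁴ = 1.0758
Step 5: 0.83 × 1.067⁵ = 1.1479
Step 6: 0.83 × 1.067⁶ = 1.2248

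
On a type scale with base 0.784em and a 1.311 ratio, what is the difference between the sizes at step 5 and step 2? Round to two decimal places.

Step 2: 0.784 × 1.311² = 1.3475em
Step 5: 0.784 × 1.311⁵ = 3.0362em
Difference: 3.0362 − 1.3475 = 1.6887em

1.69em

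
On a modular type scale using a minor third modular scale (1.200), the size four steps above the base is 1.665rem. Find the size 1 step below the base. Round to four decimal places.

0.6691rem

1.665 ÷ 1.200⁵ = 1.665 ÷ 2.48832 ≈ 0.6691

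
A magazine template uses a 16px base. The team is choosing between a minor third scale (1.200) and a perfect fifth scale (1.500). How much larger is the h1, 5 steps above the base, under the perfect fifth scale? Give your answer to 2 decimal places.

Minor third: 16.0 × 1.200⁵ = 39.8131px
Perfect fifth: 16.0 × 1.500⁵ = 121.5000px
Difference: 121.5000 − 39.8131 = 81.6869px

81.69px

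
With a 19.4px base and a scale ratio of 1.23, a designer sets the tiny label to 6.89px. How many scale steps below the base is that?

5

1.23ⁿ = 19.4 / 6.89 = 2.8157
n = ln(2.8157) / ln(1.23) = 1.0352 / 0.2070 ≈ 5.00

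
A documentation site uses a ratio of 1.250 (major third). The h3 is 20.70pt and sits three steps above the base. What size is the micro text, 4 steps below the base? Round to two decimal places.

Moving from step +3 to step -4 is 7 steps down, so divide by r⁷.
20.70 ÷ 1.250⁷ = 20.70 ÷ 4.76837 ≈ 4.341

4.34pt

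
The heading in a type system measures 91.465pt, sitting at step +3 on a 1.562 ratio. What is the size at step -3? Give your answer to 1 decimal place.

91.465 ÷ 1.562⁶ = 91.465 ÷ 14.52400 ≈ 6.298

6.3pt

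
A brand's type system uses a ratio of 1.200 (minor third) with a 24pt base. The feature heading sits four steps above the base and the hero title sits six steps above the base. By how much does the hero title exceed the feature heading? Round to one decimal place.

21.9pt

Step 4: 24.0 × 1.200⁴ = 49.766pt
Step 6: 24.0 × 1.200⁶ = 71.664pt
Difference: 71.664 − 49.766 = 21.898pt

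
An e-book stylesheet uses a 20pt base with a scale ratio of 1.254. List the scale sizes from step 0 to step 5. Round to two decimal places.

Step 0: 20pt
Step 1: 20.0 × 1.254 = 25.08
Step 2: 20.0 × 1.254² = 31.45
Step 3: 20.0 × 1.254³ = 39.44
Step 4: 20.0 × 1.254⁴ = 49.46
Step 5: 20.0 × 1.254⁵ = 62.02

20.00pt, 25.08pt, 31.45pt, 39.44pt, 49.46pt, 62.02pt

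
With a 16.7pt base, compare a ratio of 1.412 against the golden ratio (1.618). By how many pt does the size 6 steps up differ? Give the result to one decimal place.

At 1.412: 16.7 × 1.412⁶ = 132.350pt
Golden ratio: 16.7 × 1.618⁶ = 299.632pt
Difference: 299.632 − 132.350 = 167.282pt

167.3pt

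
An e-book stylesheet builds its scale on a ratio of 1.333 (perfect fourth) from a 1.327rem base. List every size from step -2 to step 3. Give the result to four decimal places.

0.7468rem, 0.9955rem, 1.3270rem, 1.7689rem, 2.3579rem, 3.1431rem

Step -2: 1.327 ÷ 1.333² = 0.7468
Step -1: 1.327 ÷ 1.333 = 0.9955
Step 0: 1.327rem
Step 1: 1.327 × 1.333 = 1.7689
Step 2: 1.327 × 1.333² = 2.3579
Step 3: 1.327 × 1.333³ = 3.1431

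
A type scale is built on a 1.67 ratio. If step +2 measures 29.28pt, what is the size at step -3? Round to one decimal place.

2.3pt

The gap is -3 − (2) = -5 steps, so the factor is 1.67^-5.
29.28 ÷ 1.67⁵ = 29.28 ÷ 12.98920 ≈ 2.254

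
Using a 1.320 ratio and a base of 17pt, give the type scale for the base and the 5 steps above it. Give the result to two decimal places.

17.00pt, 22.44pt, 29.62pt, 39.10pt, 51.61pt, 68.13pt

Step 0: 17pt
Step 1: 17.0 × 1.320 = 22.44
Step 2: 17.0 × 1.320² = 29.62
Step 3: 17.0 × 1.320³ = 39.10
Step 4: 17.0 × 1.320⁴ = 51.61
Step 5: 17.0 × 1.320⁵ = 68.13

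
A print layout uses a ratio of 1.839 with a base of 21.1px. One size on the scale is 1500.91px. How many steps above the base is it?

1.839ⁿ = 1500.91 / 21.1 = 71.1332
n = ln(71.1332) / ln(1.839) = 4.2646 / 0.6092 ≈ 7.00

7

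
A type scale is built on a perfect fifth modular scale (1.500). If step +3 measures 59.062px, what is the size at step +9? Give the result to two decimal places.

The gap is 9 − (3) = 6 steps, so the factor is 1.500^6.
59.062 × 1.500⁶ = 59.062 × 11.39062 ≈ 672.753

672.75px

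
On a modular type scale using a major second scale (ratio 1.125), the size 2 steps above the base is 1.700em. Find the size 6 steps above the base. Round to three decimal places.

1.700 × 1.125⁴ = 1.700 × 1.60181 ≈ 2.723

2.723em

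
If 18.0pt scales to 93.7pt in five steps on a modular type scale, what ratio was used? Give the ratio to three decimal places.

r⁵ = 93.7 / 18.0, so r = (93.7/18.0)^(1/5).
r = 5.2056^(1/5) ≈ 1.3909

1.391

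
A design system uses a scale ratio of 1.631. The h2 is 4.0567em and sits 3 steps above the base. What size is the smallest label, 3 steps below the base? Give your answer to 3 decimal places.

The gap is -3 − (3) = -6 steps, so the factor is 1.631^-6.
4.0567 ÷ 1.631⁶ = 4.0567 ÷ 18.82451 ≈ 0.216

0.216em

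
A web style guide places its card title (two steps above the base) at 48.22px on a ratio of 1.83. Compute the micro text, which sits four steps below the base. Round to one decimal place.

48.22 ÷ 1.83⁶ = 48.22 ÷ 37.55835 ≈ 1.284

1.3px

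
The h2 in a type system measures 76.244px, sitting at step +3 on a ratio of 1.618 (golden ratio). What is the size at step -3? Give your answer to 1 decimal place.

4.2px

76.244 ÷ 1.618⁶ = 76.244 ÷ 17.94201 ≈ 4.249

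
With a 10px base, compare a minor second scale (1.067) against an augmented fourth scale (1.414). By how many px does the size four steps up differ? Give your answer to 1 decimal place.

Minor second: 10.0 × 1.067⁴ = 12.962px
Augmented fourth: 10.0 × 1.414⁴ = 39.976px
Difference: 39.976 − 12.962 = 27.014px

27.0px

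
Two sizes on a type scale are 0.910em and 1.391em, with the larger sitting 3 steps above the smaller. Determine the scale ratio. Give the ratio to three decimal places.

1.152

r³ = 1.391 / 0.910, so r = (1.391/0.910)^(1/3).
r = 1.5286^(1/3) ≈ 1.1519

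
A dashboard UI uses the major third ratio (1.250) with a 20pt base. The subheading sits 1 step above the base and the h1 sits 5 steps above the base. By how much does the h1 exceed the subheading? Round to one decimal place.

36.0pt

Step 1: 20.0 × 1.250 = 25.000pt
Step 5: 20.0 × 1.250⁵ = 61.035pt
Difference: 61.035 − 25.000 = 36.035pt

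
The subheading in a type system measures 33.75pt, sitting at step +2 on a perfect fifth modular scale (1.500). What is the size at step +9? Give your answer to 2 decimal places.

576.65pt

Moving from step +2 to step +9 is 7 steps up, so multiply by r⁷.
33.75 × 1.500⁷ = 33.75 × 17.08594 ≈ 576.650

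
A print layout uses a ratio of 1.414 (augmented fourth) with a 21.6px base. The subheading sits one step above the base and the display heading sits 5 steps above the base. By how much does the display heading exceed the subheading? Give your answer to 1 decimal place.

Step 1: 21.6 × 1.414 = 30.542px
Step 5: 21.6 × 1.414⁵ = 122.096px
Difference: 122.096 − 30.542 = 91.554px

91.6px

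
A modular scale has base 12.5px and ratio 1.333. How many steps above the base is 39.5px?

4

1.333ⁿ = 39.5 / 12.5 = 3.1600
n = ln(3.1600) / ln(1.333) = 1.1506 / 0.2874 ≈ 4.00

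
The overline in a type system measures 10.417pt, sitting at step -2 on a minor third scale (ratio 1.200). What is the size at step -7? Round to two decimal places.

4.19pt

10.417 ÷ 1.200⁵ = 10.417 ÷ 2.48832 ≈ 4.186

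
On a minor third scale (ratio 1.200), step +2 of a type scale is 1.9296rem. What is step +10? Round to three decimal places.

8.297rem

The gap is 10 − (2) = 8 steps, so the factor is 1.200^8.
1.9296 × 1.200⁸ = 1.9296 × 4.29982 ≈ 8.297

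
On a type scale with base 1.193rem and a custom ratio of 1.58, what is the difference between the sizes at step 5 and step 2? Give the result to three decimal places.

Step 2: 1.193 × 1.58² = 2.97821rem
Step 5: 1.193 × 1.58⁵ = 11.74697rem
Difference: 11.74697 − 2.97821 = 8.76876rem

8.769rem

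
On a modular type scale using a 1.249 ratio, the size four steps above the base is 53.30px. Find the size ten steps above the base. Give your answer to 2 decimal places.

202.35px

Moving from step +4 to step +10 is 6 steps up, so multiply by r⁶.
53.30 × 1.249⁶ = 53.30 × 3.79642 ≈ 202.349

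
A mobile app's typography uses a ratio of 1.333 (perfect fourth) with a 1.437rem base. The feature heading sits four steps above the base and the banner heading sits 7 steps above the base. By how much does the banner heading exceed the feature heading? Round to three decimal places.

6.209rem

Step 4: 1.437 × 1.333⁴ = 4.53709rem
Step 7: 1.437 × 1.333⁷ = 10.74652rem
Difference: 10.74652 − 4.53709 = 6.20943rem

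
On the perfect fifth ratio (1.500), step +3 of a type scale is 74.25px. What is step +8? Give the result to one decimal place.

74.25 × 1.500⁵ = 74.25 × 7.59375 ≈ 563.836

563.8px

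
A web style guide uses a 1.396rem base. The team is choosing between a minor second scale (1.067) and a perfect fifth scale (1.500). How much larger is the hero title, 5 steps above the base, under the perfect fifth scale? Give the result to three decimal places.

Minor second: 1.396 × 1.067⁵ = 1.93067rem
Perfect fifth: 1.396 × 1.500⁵ = 10.60087rem
Difference: 10.60087 − 1.93067 = 8.67020rem

8.670rem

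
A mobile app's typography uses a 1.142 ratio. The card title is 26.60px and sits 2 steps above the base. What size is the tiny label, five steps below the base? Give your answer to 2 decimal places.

10.50px

Moving from step +2 to step -5 is 7 steps down, so divide by r⁷.
26.60 ÷ 1.142⁷ = 26.60 ÷ 2.53316 ≈ 10.501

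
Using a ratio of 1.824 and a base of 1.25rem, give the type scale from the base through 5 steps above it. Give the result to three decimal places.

Step 0: 1.25rem
Step 1: 1.25 × 1.824 = 2.280
Step 2: 1.25 × 1.824² = 4.159
Step 3: 1.25 × 1.824³ = 7.586
Step 4: 1.25 × 1.824⁴ = 13.836
Step 5: 1.25 × 1.824⁵ = 25.237

1.250rem, 2.280rem, 4.159rem, 7.586rem, 13.836rem, 25.237rem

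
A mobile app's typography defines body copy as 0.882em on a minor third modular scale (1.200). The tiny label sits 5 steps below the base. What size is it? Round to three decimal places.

Every step multiplies by the scale ratio.
0.882 ÷ 1.200⁵ = 0.882 ÷ 2.48832 ≈ 0.354

0.354em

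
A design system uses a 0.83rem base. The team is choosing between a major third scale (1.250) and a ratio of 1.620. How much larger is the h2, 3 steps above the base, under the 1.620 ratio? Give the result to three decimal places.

1.908rem

Major third: 0.83 × 1.250³ = 1.62109rem
At 1.620: 0.83 × 1.620³ = 3.52877rem
Difference: 3.52877 − 1.62109 = 1.90768rem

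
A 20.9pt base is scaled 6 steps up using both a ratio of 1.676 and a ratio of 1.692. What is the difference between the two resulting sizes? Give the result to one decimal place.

At 1.676: 20.9 × 1.676⁶ = 463.223pt
At 1.692: 20.9 × 1.692⁶ = 490.398pt
Difference: 490.398 − 463.223 = 27.175pt

27.2pt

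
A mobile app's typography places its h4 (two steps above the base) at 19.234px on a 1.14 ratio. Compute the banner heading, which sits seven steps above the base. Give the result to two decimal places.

19.234 × 1.14⁵ = 19.234 × 1.92541 ≈ 37.033

37.03px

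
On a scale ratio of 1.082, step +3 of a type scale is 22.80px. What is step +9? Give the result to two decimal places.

22.80 × 1.082⁶ = 22.80 × 1.60459 ≈ 36.585

36.58px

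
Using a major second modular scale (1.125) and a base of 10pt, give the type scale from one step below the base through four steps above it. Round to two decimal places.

8.89pt, 10.00pt, 11.25pt, 12.66pt, 14.24pt, 16.02pt

Step -1: 10.0 ÷ 1.125 = 8.89
Step 0: 10pt
Step 1: 10.0 × 1.125 = 11.25
Step 2: 10.0 × 1.125² = 12.66
Step 3: 10.0 × 1.125³ = 14.24
Step 4: 10.0 × 1.125⁴ = 16.02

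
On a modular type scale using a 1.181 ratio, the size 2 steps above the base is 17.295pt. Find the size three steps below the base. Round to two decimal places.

7.53pt

The gap is -3 − (2) = -5 steps, so the factor is 1.181^-5.
17.295 ÷ 1.181⁵ = 17.295 ÷ 2.29747 ≈ 7.528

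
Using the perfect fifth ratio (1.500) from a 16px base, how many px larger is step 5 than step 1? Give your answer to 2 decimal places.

97.50px

Step 1: 16.0 × 1.500 = 24.0000px
Step 5: 16.0 × 1.500⁵ = 121.5000px
Difference: 121.5000 − 24.0000 = 97.5000px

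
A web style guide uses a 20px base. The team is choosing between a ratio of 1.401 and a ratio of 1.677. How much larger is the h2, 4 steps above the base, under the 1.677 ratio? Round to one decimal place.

81.1px

At 1.401: 20.0 × 1.401⁴ = 77.052px
At 1.677: 20.0 × 1.677⁴ = 158.184px
Difference: 158.184 − 77.052 = 81.132px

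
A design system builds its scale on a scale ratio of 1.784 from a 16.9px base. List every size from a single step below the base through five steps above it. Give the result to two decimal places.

Step -1: 16.9 ÷ 1.784 = 9.47
Step 0: 16.9px
Step 1: 16.9 × 1.784 = 30.15
Step 2: 16.9 × 1.784² = 53.79
Step 3: 16.9 × 1.784³ = 95.96
Step 4: 16.9 × 1.784⁴ = 171.19
Step 5: 16.9 × 1.784⁵ = 305.39

9.47px, 16.90px, 30.15px, 53.79px, 95.96px, 171.19px, 305.39px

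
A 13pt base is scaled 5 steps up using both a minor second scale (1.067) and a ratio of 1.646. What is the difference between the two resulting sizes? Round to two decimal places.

139.09pt

Minor second: 13.0 × 1.067⁵ = 17.9790pt
At 1.646: 13.0 × 1.646⁵ = 157.0697pt
Difference: 157.0697 − 17.9790 = 139.0907pt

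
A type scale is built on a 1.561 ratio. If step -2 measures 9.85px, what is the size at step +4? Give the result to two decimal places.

142.51px

9.85 × 1.561⁶ = 9.85 × 14.46830 ≈ 142.513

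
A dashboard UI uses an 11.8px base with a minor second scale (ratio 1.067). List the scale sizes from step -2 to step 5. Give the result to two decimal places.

10.36px, 11.06px, 11.80px, 12.59px, 13.43px, 14.33px, 15.29px, 16.32px

Step -2: 11.8 ÷ 1.067² = 10.36
Step -1: 11.8 ÷ 1.067 = 11.06
Step 0: 11.8px
Step 1: 11.8 × 1.067 = 12.59
Step 2: 11.8 × 1.067² = 13.43
Step 3: 11.8 × 1.067³ = 14.33
Step 4: 11.8 × 1.067⁴ = 15.29
Step 5: 11.8 × 1.067⁵ = 16.32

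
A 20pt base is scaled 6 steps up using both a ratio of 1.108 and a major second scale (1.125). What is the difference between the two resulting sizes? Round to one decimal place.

3.5pt

At 1.108: 20.0 × 1.108⁶ = 37.006pt
Major second: 20.0 × 1.125⁶ = 40.546pt
Difference: 40.546 − 37.006 = 3.540pt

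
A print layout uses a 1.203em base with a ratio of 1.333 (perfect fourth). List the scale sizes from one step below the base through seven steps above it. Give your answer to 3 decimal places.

Step -1: 1.203 ÷ 1.333 = 0.902
Step 0: 1.203em
Step 1: 1.203 × 1.333 = 1.604
Step 2: 1.203 × 1.333² = 2.138
Step 3: 1.203 × 1.333³ = 2.849
Step 4: 1.203 × 1.333⁴ = 3.798
Step 5: 1.203 × 1.333⁵ = 5.063
Step 6: 1.203 × 1.333⁶ = 6.749
Step 7: 1.203 × 1.333⁷ = 8.997

0.902em, 1.203em, 1.604em, 2.138em, 2.849em, 3.798em, 5.063em, 6.749em, 8.997em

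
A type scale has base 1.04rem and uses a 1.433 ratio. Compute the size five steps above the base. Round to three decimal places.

1.04 × 1.433⁵ = 1.04 × 6.04270 ≈ 6.284

6.284rem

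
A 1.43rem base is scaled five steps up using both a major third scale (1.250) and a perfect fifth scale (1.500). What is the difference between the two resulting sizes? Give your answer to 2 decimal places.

Major third: 1.43 × 1.250⁵ = 4.3640rem
Perfect fifth: 1.43 × 1.500⁵ = 10.8591rem
Difference: 10.8591 − 4.3640 = 6.4951rem

6.50rem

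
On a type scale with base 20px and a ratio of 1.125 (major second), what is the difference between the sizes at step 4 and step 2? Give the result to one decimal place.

6.7px

Step 2: 20.0 × 1.125² = 25.312px
Step 4: 20.0 × 1.125⁴ = 32.036px
Difference: 32.036 − 25.312 = 6.724px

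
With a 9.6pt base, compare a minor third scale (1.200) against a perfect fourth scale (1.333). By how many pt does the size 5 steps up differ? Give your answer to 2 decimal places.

16.52pt

Minor third: 9.6 × 1.200⁵ = 23.8879pt
Perfect fourth: 9.6 × 1.333⁵ = 40.4038pt
Difference: 40.4038 − 23.8879 = 16.5159pt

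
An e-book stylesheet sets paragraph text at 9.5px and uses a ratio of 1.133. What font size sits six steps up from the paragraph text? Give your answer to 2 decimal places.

20.10px

A modular type scale is a geometric sequence: sizeₙ = base × rⁿ.
9.5 × 1.133⁶ = 9.5 × 2.11534 ≈ 20.10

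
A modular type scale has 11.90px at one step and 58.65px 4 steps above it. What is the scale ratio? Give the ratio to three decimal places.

1.490

r⁴ = 58.65 / 11.90, so r = (58.65/11.90)^(1/4).
r = 4.9286^(1/4) ≈ 1.4900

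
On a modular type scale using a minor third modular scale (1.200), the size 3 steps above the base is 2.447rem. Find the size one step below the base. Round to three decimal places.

2.447 ÷ 1.200⁴ = 2.447 ÷ 2.07360 ≈ 1.180

1.180rem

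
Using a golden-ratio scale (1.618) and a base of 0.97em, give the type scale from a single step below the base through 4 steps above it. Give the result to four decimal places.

0.5995em, 0.9700em, 1.5695em, 2.5394em, 4.1087em, 6.6479em

Step -1: 0.97 ÷ 1.618 = 0.5995
Step 0: 0.97em
Step 1: 0.97 × 1.618 = 1.5695
Step 2: 0.97 × 1.618² = 2.5394
Step 3: 0.97 × 1.618³ = 4.1087
Step 4: 0.97 × 1.618⁴ = 6.6479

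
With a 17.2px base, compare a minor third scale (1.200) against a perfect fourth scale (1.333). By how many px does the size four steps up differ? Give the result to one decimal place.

18.6px

Minor third: 17.2 × 1.200⁴ = 35.666px
Perfect fourth: 17.2 × 1.333⁴ = 54.306px
Difference: 54.306 − 35.666 = 18.640px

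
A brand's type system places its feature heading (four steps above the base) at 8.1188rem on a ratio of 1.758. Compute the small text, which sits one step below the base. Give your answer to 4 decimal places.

8.1188 ÷ 1.758⁵ = 8.1188 ÷ 16.79169 ≈ 0.4835

0.4835rem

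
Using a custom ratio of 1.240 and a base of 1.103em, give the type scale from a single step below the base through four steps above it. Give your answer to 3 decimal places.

0.890em, 1.103em, 1.368em, 1.696em, 2.103em, 2.608em

Step -1: 1.103 ÷ 1.240 = 0.890
Step 0: 1.103em
Step 1: 1.103 × 1.240 = 1.368
Step 2: 1.103 × 1.240² = 1.696
Step 3: 1.103 × 1.240³ = 2.103
Step 4: 1.103 × 1.240⁴ = 2.608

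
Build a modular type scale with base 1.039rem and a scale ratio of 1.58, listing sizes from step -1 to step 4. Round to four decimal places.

Step -1: 1.039 ÷ 1.58 = 0.6576
Step 0: 1.039rem
Step 1: 1.039 × 1.58 = 1.6416
Step 2: 1.039 × 1.58² = 2.5938
Step 3: 1.039 × 1.58³ = 4.0981
Step 4: 1.039 × 1.58⁴ = 6.4751

0.6576rem, 1.0390rem, 1.6416rem, 2.5938rem, 4.0981rem, 6.4751rem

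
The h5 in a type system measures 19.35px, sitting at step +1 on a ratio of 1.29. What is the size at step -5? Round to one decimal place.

4.2px

19.35 ÷ 1.29⁶ = 19.35 ÷ 4.60827 ≈ 4.199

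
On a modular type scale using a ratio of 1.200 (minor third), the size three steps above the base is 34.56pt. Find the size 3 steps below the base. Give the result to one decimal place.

11.6pt

The gap is -3 − (3) = -6 steps, so the factor is 1.200^-6.
34.56 ÷ 1.200⁶ = 34.56 ÷ 2.98598 ≈ 11.574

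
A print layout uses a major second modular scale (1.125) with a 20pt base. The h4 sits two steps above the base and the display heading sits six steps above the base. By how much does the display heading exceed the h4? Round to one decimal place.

15.2pt

Step 2: 20.0 × 1.125² = 25.312pt
Step 6: 20.0 × 1.125⁶ = 40.546pt
Difference: 40.546 − 25.312 = 15.234pt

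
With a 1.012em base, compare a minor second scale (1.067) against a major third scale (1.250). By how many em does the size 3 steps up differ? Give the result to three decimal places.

Minor second: 1.012 × 1.067³ = 1.22934em
Major third: 1.012 × 1.250³ = 1.97656em
Difference: 1.97656 − 1.22934 = 0.74722em

0.747em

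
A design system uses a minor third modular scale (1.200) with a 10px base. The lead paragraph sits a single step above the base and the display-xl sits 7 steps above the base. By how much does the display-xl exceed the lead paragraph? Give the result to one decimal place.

23.8px

Step 1: 10.0 × 1.200 = 12.000px
Step 7: 10.0 × 1.200⁷ = 35.832px
Difference: 35.832 − 12.000 = 23.832px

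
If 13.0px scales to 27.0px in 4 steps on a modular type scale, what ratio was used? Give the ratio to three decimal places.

r⁴ = 27.0 / 13.0, so r = (27.0/13.0)^(1/4).
r = 2.0769^(1/4) ≈ 1.2005

1.200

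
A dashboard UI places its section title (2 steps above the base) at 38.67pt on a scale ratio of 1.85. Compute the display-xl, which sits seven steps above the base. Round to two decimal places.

837.98pt

38.67 × 1.85⁵ = 38.67 × 21.66999 ≈ 837.978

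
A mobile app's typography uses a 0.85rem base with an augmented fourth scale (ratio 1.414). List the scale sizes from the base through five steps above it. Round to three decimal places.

Step 0: 0.85rem
Step 1: 0.85 × 1.414 = 1.202
Step 2: 0.85 × 1.414² = 1.699
Step 3: 0.85 × 1.414³ = 2.403
Step 4: 0.85 × 1.414⁴ = 3.398
Step 5: 0.85 × 1.414⁵ = 4.805

0.850rem, 1.202rem, 1.699rem, 2.403rem, 3.398rem, 4.805rem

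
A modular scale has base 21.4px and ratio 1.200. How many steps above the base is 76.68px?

1.200ⁿ = 76.68 / 21.4 = 3.5832
n = ln(3.5832) / ln(1.200) = 1.2762 / 0.1823 ≈ 7.00

7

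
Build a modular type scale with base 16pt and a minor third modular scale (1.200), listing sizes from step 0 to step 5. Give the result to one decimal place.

16.0pt, 19.2pt, 23.0pt, 27.6pt, 33.2pt, 39.8pt

Step 0: 16pt
Step 1: 16.0 × 1.200 = 19.2
Step 2: 16.0 × 1.200² = 23.0
Step 3: 16.0 × 1.200³ = 27.6
Step 4: 16.0 × 1.200⁴ = 33.2
Step 5: 16.0 × 1.200⁵ = 39.8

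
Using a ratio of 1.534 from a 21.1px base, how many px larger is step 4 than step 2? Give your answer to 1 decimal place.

Step 2: 21.1 × 1.534² = 49.652px
Step 4: 21.1 × 1.534⁴ = 116.838px
Difference: 116.838 − 49.652 = 67.186px

67.2px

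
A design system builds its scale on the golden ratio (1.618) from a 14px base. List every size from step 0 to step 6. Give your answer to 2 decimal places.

Step 0: 14px
Step 1: 14.0 × 1.618 = 22.65
Step 2: 14.0 × 1.618² = 36.65
Step 3: 14.0 × 1.618³ = 59.30
Step 4: 14.0 × 1.618⁴ = 95.95
Step 5: 14.0 × 1.618⁵ = 155.25
Step 6: 14.0 × 1.618⁶ = 251.19

14.00px, 22.65px, 36.65px, 59.30px, 95.95px, 155.25px, 251.19px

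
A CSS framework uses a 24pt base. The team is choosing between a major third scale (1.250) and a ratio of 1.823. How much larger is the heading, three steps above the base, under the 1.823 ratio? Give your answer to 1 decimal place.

Major third: 24.0 × 1.250³ = 46.875pt
At 1.823: 24.0 × 1.823³ = 145.402pt
Difference: 145.402 − 46.875 = 98.527pt

98.5pt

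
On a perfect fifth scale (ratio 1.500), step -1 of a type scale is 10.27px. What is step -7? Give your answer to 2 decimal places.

0.90px

10.27 ÷ 1.500⁶ = 10.27 ÷ 11.39062 ≈ 0.902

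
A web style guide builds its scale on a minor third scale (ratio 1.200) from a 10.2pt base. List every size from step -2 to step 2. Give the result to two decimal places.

Step -2: 10.2 ÷ 1.200² = 7.08
Step -1: 10.2 ÷ 1.200 = 8.50
Step 0: 10.2pt
Step 1: 10.2 × 1.200 = 12.24
Step 2: 10.2 × 1.200² = 14.69

7.08pt, 8.50pt, 10.20pt, 12.24pt, 14.69pt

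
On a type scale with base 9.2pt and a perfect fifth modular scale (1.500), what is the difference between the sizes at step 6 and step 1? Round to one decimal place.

91.0pt

Step 1: 9.2 × 1.500 = 13.800pt
Step 6: 9.2 × 1.500⁶ = 104.794pt
Difference: 104.794 − 13.800 = 90.994pt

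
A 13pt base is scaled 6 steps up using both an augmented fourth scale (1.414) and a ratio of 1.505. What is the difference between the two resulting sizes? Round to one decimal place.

Augmented fourth: 13.0 × 1.414⁶ = 103.906pt
At 1.505: 13.0 × 1.505⁶ = 151.064pt
Difference: 151.064 − 103.906 = 47.158pt

47.2pt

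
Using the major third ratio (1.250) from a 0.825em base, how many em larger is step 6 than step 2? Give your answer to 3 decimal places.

Step 2: 0.825 × 1.250² = 1.28906em
Step 6: 0.825 × 1.250⁶ = 3.14713em
Difference: 3.14713 − 1.28906 = 1.85807em

1.858em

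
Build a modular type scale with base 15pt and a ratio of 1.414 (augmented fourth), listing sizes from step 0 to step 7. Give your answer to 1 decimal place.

Step 0: 15pt
Step 1: 15.0 × 1.414 = 21.2
Step 2: 15.0 × 1.414² = 30.0
Step 3: 15.0 × 1.414³ = 42.4
Step 4: 15.0 × 1.414⁴ = 60.0
Step 5: 15.0 × 1.414⁵ = 84.8
Step 6: 15.0 × 1.414⁶ = 119.9
Step 7: 15.0 × 1.414⁷ = 169.5

15.0pt, 21.2pt, 30.0pt, 42.4pt, 60.0pt, 84.8pt, 119.9pt, 169.5pt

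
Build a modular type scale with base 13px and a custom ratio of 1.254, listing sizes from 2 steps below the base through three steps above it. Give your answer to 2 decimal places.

8.27px, 10.37px, 13.00px, 16.30px, 20.44px, 25.64px

Step -2: 13.0 ÷ 1.254² = 8.27
Step -1: 13.0 ÷ 1.254 = 10.37
Step 0: 13px
Step 1: 13.0 × 1.254 = 16.30
Step 2: 13.0 × 1.254² = 20.44
Step 3: 13.0 × 1.254³ = 25.64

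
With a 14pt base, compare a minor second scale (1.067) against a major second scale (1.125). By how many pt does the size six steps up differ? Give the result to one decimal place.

7.7pt

Minor second: 14.0 × 1.067⁶ = 20.659pt
Major second: 14.0 × 1.125⁶ = 28.382pt
Difference: 28.382 − 20.659 = 7.723pt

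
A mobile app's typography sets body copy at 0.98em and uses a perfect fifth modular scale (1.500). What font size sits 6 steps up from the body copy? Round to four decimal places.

11.1628em

0.98 × 1.500⁶ = 0.98 × 11.39062 ≈ 11.1628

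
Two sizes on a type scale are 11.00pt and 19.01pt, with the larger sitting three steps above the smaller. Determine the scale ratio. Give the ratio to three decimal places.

1.200

r³ = 19.01 / 11.00, so r = (19.01/11.00)^(1/3).
r = 1.7282^(1/3) ≈ 1.2000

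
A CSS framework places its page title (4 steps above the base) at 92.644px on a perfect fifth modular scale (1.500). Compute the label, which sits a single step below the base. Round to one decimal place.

12.2px

92.644 ÷ 1.500⁵ = 92.644 ÷ 7.59375 ≈ 12.200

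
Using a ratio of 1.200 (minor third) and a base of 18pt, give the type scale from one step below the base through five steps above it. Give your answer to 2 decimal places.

15.00pt, 18.00pt, 21.60pt, 25.92pt, 31.10pt, 37.32pt, 44.79pt

Step -1: 18.0 ÷ 1.200 = 15.00
Step 0: 18pt
Step 1: 18.0 × 1.200 = 21.60
Step 2: 18.0 × 1.200² = 25.92
Step 3: 18.0 × 1.200³ = 31.10
Step 4: 18.0 × 1.200⁴ = 37.32
Step 5: 18.0 × 1.200⁵ = 44.79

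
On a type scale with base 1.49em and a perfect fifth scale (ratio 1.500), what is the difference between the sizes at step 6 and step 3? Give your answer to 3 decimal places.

Step 3: 1.49 × 1.500³ = 5.02875em
Step 6: 1.49 × 1.500⁶ = 16.97203em
Difference: 16.97203 − 5.02875 = 11.94328em

11.943em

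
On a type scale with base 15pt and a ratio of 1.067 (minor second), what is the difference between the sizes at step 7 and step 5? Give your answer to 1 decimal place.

2.9pt

Step 5: 15.0 × 1.067⁵ = 20.745pt
Step 7: 15.0 × 1.067⁷ = 23.618pt
Difference: 23.618 − 20.745 = 2.873pt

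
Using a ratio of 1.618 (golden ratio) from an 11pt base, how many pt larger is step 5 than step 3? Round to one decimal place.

Step 3: 11.0 × 1.618³ = 46.594pt
Step 5: 11.0 × 1.618⁵ = 121.979pt
Difference: 121.979 − 46.594 = 75.385pt

75.4pt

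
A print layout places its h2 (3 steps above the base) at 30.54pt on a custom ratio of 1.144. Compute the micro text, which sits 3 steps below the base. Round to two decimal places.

13.62pt

30.54 ÷ 1.144⁶ = 30.54 ÷ 2.24159 ≈ 13.624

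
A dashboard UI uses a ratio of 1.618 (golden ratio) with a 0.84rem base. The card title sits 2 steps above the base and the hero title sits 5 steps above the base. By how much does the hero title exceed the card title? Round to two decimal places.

Step 2: 0.84 × 1.618² = 2.1991rem
Step 5: 0.84 × 1.618⁵ = 9.3148rem
Difference: 9.3148 − 2.1991 = 7.1157rem

7.12rem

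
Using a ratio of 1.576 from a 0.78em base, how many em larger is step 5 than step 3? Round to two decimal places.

4.53em

Step 3: 0.78 × 1.576³ = 3.0533em
Step 5: 0.78 × 1.576⁵ = 7.5836em
Difference: 7.5836 − 3.0533 = 4.5303em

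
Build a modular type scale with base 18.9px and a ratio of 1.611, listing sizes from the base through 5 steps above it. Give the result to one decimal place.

Step 0: 18.9px
Step 1: 18.9 × 1.611 = 30.4
Step 2: 18.9 × 1.611² = 49.1
Step 3: 18.9 × 1.611³ = 79.0
Step 4: 18.9 × 1.611⁴ = 127.3
Step 5: 18.9 × 1.611⁵ = 205.1

18.9px, 30.4px, 49.1px, 79.0px, 127.3px, 205.1px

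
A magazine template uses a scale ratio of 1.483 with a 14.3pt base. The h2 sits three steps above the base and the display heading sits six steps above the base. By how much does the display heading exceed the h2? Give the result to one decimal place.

105.5pt

Step 3: 14.3 × 1.483³ = 46.640pt
Step 6: 14.3 × 1.483⁶ = 152.119pt
Difference: 152.119 − 46.640 = 105.479pt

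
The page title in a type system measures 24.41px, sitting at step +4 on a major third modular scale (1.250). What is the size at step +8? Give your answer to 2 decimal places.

59.59px

Moving from step +4 to step +8 is 4 steps up, so multiply by r⁴.
24.41 × 1.250⁴ = 24.41 × 2.44141 ≈ 59.595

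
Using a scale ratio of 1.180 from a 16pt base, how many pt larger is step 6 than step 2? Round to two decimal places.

Step 2: 16.0 × 1.180² = 22.2784pt
Step 6: 16.0 × 1.180⁶ = 43.1929pt
Difference: 43.1929 − 22.2784 = 20.9145pt

20.91pt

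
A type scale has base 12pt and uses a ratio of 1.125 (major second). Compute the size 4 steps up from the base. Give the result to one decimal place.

12.0 × 1.125⁴ = 12.0 × 1.60181 ≈ 19.22

19.2pt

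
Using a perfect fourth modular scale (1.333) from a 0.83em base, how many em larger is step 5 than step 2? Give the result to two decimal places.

Step 2: 0.83 × 1.333² = 1.4748em
Step 5: 0.83 × 1.333⁵ = 3.4932em
Difference: 3.4932 − 1.4748 = 2.0184em

2.02em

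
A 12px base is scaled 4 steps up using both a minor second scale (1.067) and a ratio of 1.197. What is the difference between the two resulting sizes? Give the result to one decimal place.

Minor second: 12.0 × 1.067⁴ = 15.554px
At 1.197: 12.0 × 1.197⁴ = 24.635px
Difference: 24.635 − 15.554 = 9.081px

9.1px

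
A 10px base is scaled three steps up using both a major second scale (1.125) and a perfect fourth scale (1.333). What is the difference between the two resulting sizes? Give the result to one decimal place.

9.4px

Major second: 10.0 × 1.125³ = 14.238px
Perfect fourth: 10.0 × 1.333³ = 23.686px
Difference: 23.686 − 14.238 = 9.448px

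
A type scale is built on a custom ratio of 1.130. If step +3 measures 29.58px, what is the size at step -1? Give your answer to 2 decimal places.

The gap is -1 − (3) = -4 steps, so the factor is 1.130^-4.
29.58 ÷ 1.130⁴ = 29.58 ÷ 1.63047 ≈ 18.142

18.14px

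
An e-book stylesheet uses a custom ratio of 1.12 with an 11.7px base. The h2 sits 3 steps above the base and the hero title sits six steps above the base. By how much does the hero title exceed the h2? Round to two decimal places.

Step 3: 11.7 × 1.12³ = 16.4377px
Step 6: 11.7 × 1.12⁶ = 23.0937px
Difference: 23.0937 − 16.4377 = 6.6560px

6.66px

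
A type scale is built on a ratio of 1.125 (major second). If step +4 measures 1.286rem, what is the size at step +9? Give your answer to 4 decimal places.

2.3174rem

1.286 × 1.125⁵ = 1.286 × 1.80203 ≈ 2.3174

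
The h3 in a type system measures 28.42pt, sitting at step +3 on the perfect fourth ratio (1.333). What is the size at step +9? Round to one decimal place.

Moving from step +3 to step +9 is 6 steps up, so multiply by r⁶.
28.42 × 1.333⁶ = 28.42 × 5.61023 ≈ 159.443

159.4pt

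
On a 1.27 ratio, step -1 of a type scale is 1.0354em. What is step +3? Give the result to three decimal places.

2.694em

1.0354 × 1.27⁴ = 1.0354 × 2.60145 ≈ 2.694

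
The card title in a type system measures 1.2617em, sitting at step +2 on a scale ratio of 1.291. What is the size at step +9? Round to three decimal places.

The gap is 9 − (2) = 7 steps, so the factor is 1.291^7.
1.2617 × 1.291⁷ = 1.2617 × 5.97701 ≈ 7.541

7.541em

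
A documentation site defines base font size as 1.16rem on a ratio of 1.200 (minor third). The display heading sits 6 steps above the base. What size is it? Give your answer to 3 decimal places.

1.16 × 1.200⁶ = 1.16 × 2.98598 ≈ 3.464

3.464rem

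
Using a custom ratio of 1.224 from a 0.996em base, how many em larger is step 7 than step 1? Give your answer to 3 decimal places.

Step 1: 0.996 × 1.224 = 1.21910em
Step 7: 0.996 × 1.224⁷ = 4.09948em
Difference: 4.09948 − 1.21910 = 2.88038em

2.880em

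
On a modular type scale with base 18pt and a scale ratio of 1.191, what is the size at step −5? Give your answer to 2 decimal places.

7.51pt

Each step on a modular scale multiplies by the ratio, so the size n steps from the base is base × ratioⁿ.
18.0 ÷ 1.191⁵ = 18.0 ÷ 2.39640 ≈ 7.51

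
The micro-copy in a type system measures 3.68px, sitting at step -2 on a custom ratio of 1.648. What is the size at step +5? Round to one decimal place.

Moving from step -2 to step +5 is 7 steps up, so multiply by r⁷.
3.68 × 1.648⁷ = 3.68 × 33.01418 ≈ 121.492

121.5px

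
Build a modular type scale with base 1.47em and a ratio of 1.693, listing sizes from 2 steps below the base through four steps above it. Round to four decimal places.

0.5129em, 0.8683em, 1.4700em, 2.4887em, 4.2134em, 7.1333em, 12.0766em

Step -2: 1.47 ÷ 1.693² = 0.5129
Step -1: 1.47 ÷ 1.693 = 0.8683
Step 0: 1.47em
Step 1: 1.47 × 1.693 = 2.4887
Step 2: 1.47 × 1.693² = 4.2134
Step 3: 1.47 × 1.693³ = 7.1333
Step 4: 1.47 × 1.693⁴ = 12.0766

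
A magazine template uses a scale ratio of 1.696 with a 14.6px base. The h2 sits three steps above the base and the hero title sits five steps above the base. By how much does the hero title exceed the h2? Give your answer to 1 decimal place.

133.6px

Step 3: 14.6 × 1.696³ = 71.225px
Step 5: 14.6 × 1.696⁵ = 204.872px
Difference: 204.872 − 71.225 = 133.647px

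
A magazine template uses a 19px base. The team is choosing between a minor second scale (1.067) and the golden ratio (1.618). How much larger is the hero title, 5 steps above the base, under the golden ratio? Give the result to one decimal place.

Minor second: 19.0 × 1.067⁵ = 26.277px
Golden ratio: 19.0 × 1.618⁵ = 210.691px
Difference: 210.691 − 26.277 = 184.414px

184.4px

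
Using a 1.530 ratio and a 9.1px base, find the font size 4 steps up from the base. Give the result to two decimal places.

9.1 × 1.530⁴ = 9.1 × 5.47981 ≈ 49.87

49.87px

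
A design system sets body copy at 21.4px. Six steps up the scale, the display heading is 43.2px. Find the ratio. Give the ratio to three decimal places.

1.124

The ratio satisfies 21.4 × r⁶ = 43.2, so r = (43.2 / 21.4)^(1/6).
r = 2.0187^(1/6) ≈ 1.1242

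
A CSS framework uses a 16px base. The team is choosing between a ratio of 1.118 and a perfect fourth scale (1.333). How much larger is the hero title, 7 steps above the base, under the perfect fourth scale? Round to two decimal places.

At 1.118: 16.0 × 1.118⁷ = 34.9311px
Perfect fourth: 16.0 × 1.333⁷ = 119.6550px
Difference: 119.6550 − 34.9311 = 84.7239px

84.72px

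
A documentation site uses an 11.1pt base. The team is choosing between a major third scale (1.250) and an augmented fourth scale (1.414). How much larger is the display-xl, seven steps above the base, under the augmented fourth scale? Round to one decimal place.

72.5pt

Major third: 11.1 × 1.250⁷ = 52.929pt
Augmented fourth: 11.1 × 1.414⁷ = 125.449pt
Difference: 125.449 − 52.929 = 72.520pt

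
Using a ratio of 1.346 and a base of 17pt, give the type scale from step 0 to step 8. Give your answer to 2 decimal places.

17.00pt, 22.88pt, 30.80pt, 41.46pt, 55.80pt, 75.11pt, 101.09pt, 136.07pt, 183.15pt

Step 0: 17pt
Step 1: 17.0 × 1.346 = 22.88
Step 2: 17.0 × 1.346² = 30.80
Step 3: 17.0 × 1.346³ = 41.46
Step 4: 17.0 × 1.346⁴ = 55.80
Step 5: 17.0 × 1.346⁵ = 75.11
Step 6: 17.0 × 1.346⁶ = 101.09
Step 7: 17.0 × 1.346⁷ = 136.07
Step 8: 17.0 × 1.346⁸ = 183.15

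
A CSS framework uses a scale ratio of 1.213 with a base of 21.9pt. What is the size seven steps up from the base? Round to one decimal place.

84.6pt

Every step multiplies by the scale ratio.
21.9 × 1.213⁷ = 21.9 × 3.86390 ≈ 84.62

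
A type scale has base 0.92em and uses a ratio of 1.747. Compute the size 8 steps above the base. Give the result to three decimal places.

79.824em

Every step multiplies by the scale ratio.
0.92 × 1.747⁸ = 0.92 × 86.76473 ≈ 79.824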